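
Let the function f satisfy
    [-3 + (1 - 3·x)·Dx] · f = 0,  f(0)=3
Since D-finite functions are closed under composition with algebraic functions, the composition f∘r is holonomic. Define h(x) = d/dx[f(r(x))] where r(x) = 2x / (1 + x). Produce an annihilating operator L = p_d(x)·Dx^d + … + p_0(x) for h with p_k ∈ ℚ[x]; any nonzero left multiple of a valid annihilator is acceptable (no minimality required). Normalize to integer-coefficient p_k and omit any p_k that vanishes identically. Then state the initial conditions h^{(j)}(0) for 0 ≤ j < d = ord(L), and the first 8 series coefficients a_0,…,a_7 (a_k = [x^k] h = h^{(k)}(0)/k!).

L = 10 + (-1 + 5·x)·Dx  (order 1).
h: a_k = 18, 180, 1350, 9000, 56250, 337500, 1968750, 11250000, …
ICs: h(0) = 18.

f: a_k = 3, 9, 27, 81, 243, 729, 2187, 6561, …
Substitute x→r, Dx→(1/r')Dx; clear ⇒ L₀.
Derive L from L₀ (diff closure).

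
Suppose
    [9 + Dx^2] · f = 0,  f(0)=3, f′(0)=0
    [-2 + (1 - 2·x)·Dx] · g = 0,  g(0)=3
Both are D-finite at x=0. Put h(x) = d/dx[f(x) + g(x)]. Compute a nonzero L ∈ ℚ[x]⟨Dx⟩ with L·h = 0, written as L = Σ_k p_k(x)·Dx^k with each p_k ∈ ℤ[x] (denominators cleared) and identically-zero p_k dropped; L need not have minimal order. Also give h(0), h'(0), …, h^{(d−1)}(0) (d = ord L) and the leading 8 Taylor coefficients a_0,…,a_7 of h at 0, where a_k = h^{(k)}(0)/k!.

f: a_k = 3, 0, -27/2, 0, 81/8, 0, -243/80, 0, …
g: a_k = 3, 6, 12, 24, 48, 96, 192, 384, …
h₀=f+g: left-lcm gives L₀, ord ≤ 3.
Derive L from L₀ (diff closure).
L = (684 - 432·x + 432·x^2) + (-99 + 306·x - 324·x^2 + 216·x^3)·Dx + (76 - 48·x + 48·x^2)·Dx^2 + (-11 + 34·x - 36·x^2 + 24·x^3)·Dx^3  (order 3).
h: a_k = 6, -3, 72, 465/2, 480, 45351/40, 2688, 3442827/560, …
ICs: h(0) = 6, h′(0) = -3, h′′(0) = 144.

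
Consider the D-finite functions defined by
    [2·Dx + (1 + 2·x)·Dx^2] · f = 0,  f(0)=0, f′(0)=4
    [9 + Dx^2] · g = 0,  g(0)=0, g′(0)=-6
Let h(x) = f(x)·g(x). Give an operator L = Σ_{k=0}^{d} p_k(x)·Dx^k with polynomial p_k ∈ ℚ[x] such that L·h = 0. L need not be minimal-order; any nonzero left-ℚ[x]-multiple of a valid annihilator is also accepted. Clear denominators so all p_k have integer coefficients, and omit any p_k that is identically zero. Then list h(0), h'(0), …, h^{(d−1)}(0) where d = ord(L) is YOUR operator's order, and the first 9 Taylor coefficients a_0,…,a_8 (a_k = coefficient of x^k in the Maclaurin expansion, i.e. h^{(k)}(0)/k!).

f: a_k = 0, 4, -4, 16/3, -8, 64/5, -64/3, 256/7, -64, …
g: a_k = 0, -6, 0, 9, 0, -81/20, 0, 243/280, 0, …
h₀=f·g: eliminate ⇒ L₀, order ≤ 2·2.
L = (63 + 1053·x + 3969·x^2 + 5832·x^3 + 2916·x^4) + (63 + 450·x + 972·x^2 + 648·x^3)·Dx + (25 + 270·x + 918·x^2 + 1296·x^3 + 648·x^4)·Dx^2 + (7 + 50·x + 108·x^2 + 72·x^3)·Dx^3 + (2 + 17·x + 53·x^2 + 72·x^3 + 36·x^4)·Dx^4  (order 4).
h: a_k = 0, 0, -24, 24, 4, 12, -45, 361/5, -1713/14, …
ICs: h(0) = 0, h′(0) = 0, h′′(0) = -48, h′′′(0) = 144.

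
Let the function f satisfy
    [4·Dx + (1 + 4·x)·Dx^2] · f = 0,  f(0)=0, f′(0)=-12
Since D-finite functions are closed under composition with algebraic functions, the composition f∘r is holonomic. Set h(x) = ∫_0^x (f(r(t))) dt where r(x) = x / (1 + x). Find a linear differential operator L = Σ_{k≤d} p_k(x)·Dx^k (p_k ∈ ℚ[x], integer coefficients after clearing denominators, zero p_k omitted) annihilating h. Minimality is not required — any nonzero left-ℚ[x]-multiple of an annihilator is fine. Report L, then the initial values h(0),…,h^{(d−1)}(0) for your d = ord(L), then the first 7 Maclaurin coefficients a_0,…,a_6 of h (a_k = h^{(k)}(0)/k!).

L = (6 + 10·x)·Dx^2 + (1 + 6·x + 5·x^2)·Dx^3  (order 3).
h: a_k = 0, 0, -6, 12, -31, 468/5, -1562/5, …
ICs: h(0) = 0, h′(0) = 0, h′′(0) = -12.

f: a_k = 0, -12, 24, -64, 192, -3072/5, 2048, …
f∘r: x↦r, Dx↦Dx/r' in L_f ⇒ L₀.
h=∫h₀ ⇒ L = L₀·Dx.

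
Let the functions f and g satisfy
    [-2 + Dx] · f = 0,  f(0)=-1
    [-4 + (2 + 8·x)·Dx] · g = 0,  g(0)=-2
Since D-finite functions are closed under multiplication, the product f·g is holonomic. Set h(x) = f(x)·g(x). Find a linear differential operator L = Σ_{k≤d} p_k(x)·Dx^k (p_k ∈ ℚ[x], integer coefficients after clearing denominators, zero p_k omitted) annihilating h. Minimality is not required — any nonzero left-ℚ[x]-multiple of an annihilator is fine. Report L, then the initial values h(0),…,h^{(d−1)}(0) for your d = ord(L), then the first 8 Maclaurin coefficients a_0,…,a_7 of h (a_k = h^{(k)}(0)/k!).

L = (-4 - 8·x) + (1 + 4·x)·Dx  (order 1).
h: a_k = 2, 8, 8, 32/3, -16/3, 448/15, -3904/45, 88832/315, …
ICs: h(0) = 2.

f: a_k = -1, -2, -2, -4/3, -2/3, -4/15, -4/45, -8/315, …
g: a_k = -2, -4, 4, -8, 20, -56, 168, -528, …
f·g: L₀ = L_f ⊗_s L_g, ord ≤ 1·1.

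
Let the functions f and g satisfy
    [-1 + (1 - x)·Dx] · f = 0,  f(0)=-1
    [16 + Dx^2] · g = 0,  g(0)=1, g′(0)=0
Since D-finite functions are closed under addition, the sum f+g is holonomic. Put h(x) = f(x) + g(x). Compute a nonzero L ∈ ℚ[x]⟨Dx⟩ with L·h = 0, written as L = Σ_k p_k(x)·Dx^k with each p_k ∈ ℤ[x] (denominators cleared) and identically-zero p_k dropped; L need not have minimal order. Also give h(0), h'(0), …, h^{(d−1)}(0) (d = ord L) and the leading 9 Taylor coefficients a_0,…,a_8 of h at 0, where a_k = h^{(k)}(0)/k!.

L = (176 - 256·x + 128·x^2) + (-144 + 400·x - 384·x^2 + 128·x^3)·Dx + (11 - 16·x + 8·x^2)·Dx^2 + (-9 + 25·x - 24·x^2 + 8·x^3)·Dx^3  (order 3).
h: a_k = 0, -1, -9, -1, 29/3, -1, -301/45, -1, 197/315, …
ICs: h(0) = 0, h′(0) = -1, h′′(0) = -18.

f: a_k = -1, -1, -1, -1, -1, -1, -1, -1, -1, …
g: a_k = 1, 0, -8, 0, 32/3, 0, -256/45, 0, 512/315, …
Sum ⇒ L₀ = lclm(L_f,L_g) in ℚ(x)⟨Dx⟩.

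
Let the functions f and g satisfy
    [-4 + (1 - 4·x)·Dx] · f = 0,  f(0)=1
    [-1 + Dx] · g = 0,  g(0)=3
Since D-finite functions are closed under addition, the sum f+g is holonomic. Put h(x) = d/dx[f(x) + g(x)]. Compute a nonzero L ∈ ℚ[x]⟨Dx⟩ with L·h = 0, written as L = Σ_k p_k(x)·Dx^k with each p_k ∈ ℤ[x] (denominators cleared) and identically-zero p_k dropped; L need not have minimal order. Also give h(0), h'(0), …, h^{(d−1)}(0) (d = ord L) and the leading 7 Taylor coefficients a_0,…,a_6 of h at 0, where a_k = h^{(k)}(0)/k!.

L = (88 + 32·x) + (-95 - 8·x + 16·x^2)·Dx + (7 - 24·x - 16·x^2)·Dx^2  (order 2).
h: a_k = 7, 35, 387/2, 2049/2, 40961/8, 983041/40, 27525121/240, …
ICs: h(0) = 7, h′(0) = 35.

f: a_k = 1, 4, 16, 64, 256, 1024, 4096, …
g: a_k = 3, 3, 3/2, 1/2, 1/8, 1/40, 1/240, …
h₀=f+g: left-lcm gives L₀, ord ≤ 2.
Differentiate: ansatz ord ≤ ord L₀ ⇒ L.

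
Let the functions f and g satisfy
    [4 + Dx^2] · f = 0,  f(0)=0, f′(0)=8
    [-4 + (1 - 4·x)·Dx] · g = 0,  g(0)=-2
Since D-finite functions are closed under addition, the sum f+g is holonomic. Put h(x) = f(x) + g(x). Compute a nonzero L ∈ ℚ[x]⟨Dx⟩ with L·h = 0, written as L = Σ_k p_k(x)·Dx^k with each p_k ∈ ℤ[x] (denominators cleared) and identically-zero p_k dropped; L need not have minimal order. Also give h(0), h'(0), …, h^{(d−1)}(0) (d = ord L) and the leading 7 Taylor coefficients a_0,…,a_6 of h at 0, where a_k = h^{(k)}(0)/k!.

L = (-400 + 128·x - 256·x^2) + (36 - 176·x + 192·x^2 - 256·x^3)·Dx + (-100 + 32·x - 64·x^2)·Dx^2 + (9 - 44·x + 48·x^2 - 64·x^3)·Dx^3  (order 3).
h: a_k = -2, 0, -32, -400/3, -512, -30704/15, -8192, …
ICs: h(0) = -2, h′(0) = 0, h′′(0) = -64.

f: a_k = 0, 8, 0, -16/3, 0, 16/15, 0, …
g: a_k = -2, -8, -32, -128, -512, -2048, -8192, …
h₀=f+g: left-lcm gives L₀, ord ≤ 3.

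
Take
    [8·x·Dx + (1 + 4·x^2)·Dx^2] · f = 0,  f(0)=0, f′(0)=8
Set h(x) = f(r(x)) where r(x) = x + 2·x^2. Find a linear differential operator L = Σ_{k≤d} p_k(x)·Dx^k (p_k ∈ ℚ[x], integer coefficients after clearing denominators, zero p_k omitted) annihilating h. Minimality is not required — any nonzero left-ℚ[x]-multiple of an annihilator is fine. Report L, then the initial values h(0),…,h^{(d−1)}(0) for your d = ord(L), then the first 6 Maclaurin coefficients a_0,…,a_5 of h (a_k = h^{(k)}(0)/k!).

f: a_k = 0, 8, 0, -32/3, 0, 128/5, …
Substitute x→r, Dx→(1/r')Dx; clear ⇒ L₀.
L = (-4 + 8·x + 64·x^2 + 192·x^3 + 192·x^4)·Dx + (1 + 4·x + 4·x^2 + 32·x^3 + 80·x^4 + 64·x^5)·Dx^2  (order 2).
h: a_k = 0, 8, 16, -32/3, -64, -512/5, …
ICs: h(0) = 0, h′(0) = 8.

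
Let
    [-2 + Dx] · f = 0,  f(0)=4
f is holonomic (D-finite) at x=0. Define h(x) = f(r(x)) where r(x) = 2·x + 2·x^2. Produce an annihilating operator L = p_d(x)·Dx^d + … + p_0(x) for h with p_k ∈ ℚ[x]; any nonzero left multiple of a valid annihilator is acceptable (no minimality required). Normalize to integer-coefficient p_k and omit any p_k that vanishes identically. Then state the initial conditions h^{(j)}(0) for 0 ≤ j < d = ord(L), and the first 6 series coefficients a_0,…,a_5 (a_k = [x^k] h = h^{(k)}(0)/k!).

f: a_k = 4, 8, 8, 16/3, 8/3, 16/15, …
Change of var in L_f (x↦r) gives L₀.
L = (-4 - 8·x) + Dx  (order 1).
h: a_k = 4, 16, 48, 320/3, 608/3, 1664/5, …
ICs: h(0) = 4.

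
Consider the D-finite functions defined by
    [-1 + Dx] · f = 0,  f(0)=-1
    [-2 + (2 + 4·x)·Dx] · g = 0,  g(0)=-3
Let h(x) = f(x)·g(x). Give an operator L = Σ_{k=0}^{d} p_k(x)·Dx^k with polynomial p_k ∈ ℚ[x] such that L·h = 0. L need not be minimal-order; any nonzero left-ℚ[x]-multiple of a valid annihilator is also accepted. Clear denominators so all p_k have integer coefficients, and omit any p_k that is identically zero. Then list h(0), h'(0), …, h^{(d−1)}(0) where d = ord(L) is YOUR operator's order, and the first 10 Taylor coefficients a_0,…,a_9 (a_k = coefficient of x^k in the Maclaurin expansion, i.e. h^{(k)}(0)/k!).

f: a_k = -1, -1, -1/2, -1/6, -1/24, -1/120, -1/720, -1/5040, -1/40320, -1/362880, …
g: a_k = -3, -3, 3/2, -3/2, 15/8, -21/8, 63/16, -99/16, 1287/128, -2145/128, …
h₀=f·g: eliminate ⇒ L₀, order ≤ 1·1.
L = (-2 - 2·x) + (1 + 2·x)·Dx  (order 1).
h: a_k = 3, 6, 3, 2, -1/2, 7/5, -61/30, 347/105, -4591/840, 34913/3780, …
ICs: h(0) = 3.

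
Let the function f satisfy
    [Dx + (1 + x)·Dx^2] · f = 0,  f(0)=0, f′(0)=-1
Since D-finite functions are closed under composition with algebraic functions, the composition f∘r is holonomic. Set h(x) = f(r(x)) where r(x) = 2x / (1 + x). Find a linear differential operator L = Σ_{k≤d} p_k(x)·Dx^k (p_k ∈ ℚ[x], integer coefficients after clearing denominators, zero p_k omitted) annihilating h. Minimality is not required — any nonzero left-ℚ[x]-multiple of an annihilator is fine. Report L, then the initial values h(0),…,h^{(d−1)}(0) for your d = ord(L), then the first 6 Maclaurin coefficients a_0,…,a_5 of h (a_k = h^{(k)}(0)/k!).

f: a_k = 0, -1, 1/2, -1/3, 1/4, -1/5, …
h₀=f(r): pull back L_f along r ⇒ L₀.
L = (4 + 6·x)·Dx + (1 + 4·x + 3·x^2)·Dx^2  (order 2).
h: a_k = 0, -2, 4, -26/3, 20, -242/5, …
ICs: h(0) = 0, h′(0) = -2.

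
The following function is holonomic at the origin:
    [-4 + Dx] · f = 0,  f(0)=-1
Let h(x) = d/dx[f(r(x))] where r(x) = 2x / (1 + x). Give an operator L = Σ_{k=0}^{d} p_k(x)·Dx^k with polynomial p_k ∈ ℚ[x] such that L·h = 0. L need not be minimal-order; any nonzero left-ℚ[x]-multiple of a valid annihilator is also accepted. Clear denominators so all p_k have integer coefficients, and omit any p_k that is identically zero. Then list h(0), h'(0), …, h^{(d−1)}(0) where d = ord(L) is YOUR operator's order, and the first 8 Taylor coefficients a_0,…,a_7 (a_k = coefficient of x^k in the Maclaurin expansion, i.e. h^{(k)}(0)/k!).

L = (6 - 2·x) + (-1 - 2·x - x^2)·Dx  (order 1).
h: a_k = -8, -48, -88, -32/3, 88, -368/15, -3224/45, 3008/35, …
ICs: h(0) = -8.

f: a_k = -1, -4, -8, -32/3, -32/3, -128/15, -256/45, -1024/315, …
L₀ from L_f via x↦r, Dx↦r'^{-1}Dx.
Derive L from L₀ (diff closure).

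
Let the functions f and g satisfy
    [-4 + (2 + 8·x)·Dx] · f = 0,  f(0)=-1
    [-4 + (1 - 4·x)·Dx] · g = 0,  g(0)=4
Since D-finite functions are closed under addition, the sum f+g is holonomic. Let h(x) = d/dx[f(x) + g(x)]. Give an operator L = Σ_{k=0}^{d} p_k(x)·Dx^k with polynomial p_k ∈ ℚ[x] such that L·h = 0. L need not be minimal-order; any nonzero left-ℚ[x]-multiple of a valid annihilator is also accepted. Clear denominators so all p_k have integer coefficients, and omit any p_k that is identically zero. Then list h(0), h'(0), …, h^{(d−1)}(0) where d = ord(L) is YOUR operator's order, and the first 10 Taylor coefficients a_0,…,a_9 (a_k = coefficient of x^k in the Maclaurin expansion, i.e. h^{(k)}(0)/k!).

L = (-144 - 192·x) + (-42 - 432·x - 672·x^2)·Dx + (5 + 12·x - 80·x^2 - 192·x^3)·Dx^2  (order 2).
h: a_k = 14, 132, 756, 4136, 20340, 98808, 456904, 2104016, 9411444, 42040280, …
ICs: h(0) = 14, h′(0) = 132.

f: a_k = -1, -2, 2, -4, 10, -28, 84, -264, 858, -2860, …
g: a_k = 4, 16, 64, 256, 1024, 4096, 16384, 65536, 262144, 1048576, …
f+g: L₀ = lclm(L_f,L_g), ord ≤ 1+1.
Derive L from L₀ (diff closure).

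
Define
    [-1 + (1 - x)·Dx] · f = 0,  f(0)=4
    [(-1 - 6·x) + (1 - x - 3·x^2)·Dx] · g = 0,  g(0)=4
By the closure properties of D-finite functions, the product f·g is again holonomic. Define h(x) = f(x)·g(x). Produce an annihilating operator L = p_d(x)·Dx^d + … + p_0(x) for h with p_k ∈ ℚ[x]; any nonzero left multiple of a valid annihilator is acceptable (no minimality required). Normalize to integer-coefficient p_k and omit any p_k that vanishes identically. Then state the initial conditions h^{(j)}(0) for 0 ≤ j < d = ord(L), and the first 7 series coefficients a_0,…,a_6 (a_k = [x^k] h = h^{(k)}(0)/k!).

f: a_k = 4, 4, 4, 4, 4, 4, 4, …
g: a_k = 4, 4, 16, 28, 76, 160, 388, …
L₀ := L_f ⊗_s L_g (sym. prod.), ord ≤ 1.
L = (-2 - 4·x + 9·x^2) + (1 - 2·x - 2·x^2 + 3·x^3)·Dx  (order 1).
h: a_k = 16, 32, 96, 208, 512, 1152, 2704, …
ICs: h(0) = 16.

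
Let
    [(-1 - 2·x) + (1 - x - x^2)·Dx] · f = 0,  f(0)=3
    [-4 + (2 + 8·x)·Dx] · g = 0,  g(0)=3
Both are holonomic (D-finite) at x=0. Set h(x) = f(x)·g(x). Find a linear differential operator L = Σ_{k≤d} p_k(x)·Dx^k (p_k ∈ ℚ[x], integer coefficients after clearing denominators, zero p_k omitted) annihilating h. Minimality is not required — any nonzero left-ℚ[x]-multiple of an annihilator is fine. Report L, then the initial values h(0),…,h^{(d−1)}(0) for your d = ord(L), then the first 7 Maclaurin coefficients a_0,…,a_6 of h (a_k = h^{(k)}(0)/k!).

L = (3 + 4·x + 6·x^2) + (-1 - 3·x + 5·x^2 + 4·x^3)·Dx  (order 1).
h: a_k = 9, 27, 18, 81, 9, 342, -405, …
ICs: h(0) = 9.

f: a_k = 3, 3, 6, 9, 15, 24, 39, …
g: a_k = 3, 6, -6, 12, -30, 84, -252, …
h₀=f·g: eliminate ⇒ L₀, order ≤ 1·1.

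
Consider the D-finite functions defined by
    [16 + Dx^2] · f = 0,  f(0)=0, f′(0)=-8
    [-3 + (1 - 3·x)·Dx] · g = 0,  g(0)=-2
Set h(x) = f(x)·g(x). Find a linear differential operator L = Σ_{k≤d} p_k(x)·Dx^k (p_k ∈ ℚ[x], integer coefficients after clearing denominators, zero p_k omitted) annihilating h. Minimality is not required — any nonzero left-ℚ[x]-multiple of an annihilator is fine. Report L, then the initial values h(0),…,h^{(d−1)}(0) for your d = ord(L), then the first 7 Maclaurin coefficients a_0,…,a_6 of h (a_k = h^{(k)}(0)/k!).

f: a_k = 0, -8, 0, 64/3, 0, -256/15, 0, …
g: a_k = -2, -6, -18, -54, -162, -486, -1458, …
L₀ := L_f ⊗_s L_g (sym. prod.), ord ≤ 2.
L = (-16 + 48·x) + 6·Dx + (-1 + 3·x)·Dx^2  (order 2).
h: a_k = 0, 16, 48, 304/3, 304, 14192/15, 14192/5, …
ICs: h(0) = 0, h′(0) = 16.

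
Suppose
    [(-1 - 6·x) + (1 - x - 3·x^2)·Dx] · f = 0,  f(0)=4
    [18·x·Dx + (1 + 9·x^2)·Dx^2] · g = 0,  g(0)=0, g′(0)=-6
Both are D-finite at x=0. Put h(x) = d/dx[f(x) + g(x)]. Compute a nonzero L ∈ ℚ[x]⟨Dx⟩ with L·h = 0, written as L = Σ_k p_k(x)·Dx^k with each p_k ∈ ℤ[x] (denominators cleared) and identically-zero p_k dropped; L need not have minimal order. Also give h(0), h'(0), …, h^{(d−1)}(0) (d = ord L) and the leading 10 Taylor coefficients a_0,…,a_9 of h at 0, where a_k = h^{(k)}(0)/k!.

L = (-72 + 288·x + 4428·x^2 + 9720·x^3 + 33534·x^4 + 13122·x^6) + (30 + 180·x + 144·x^2 + 1728·x^3 + 9153·x^4 + 23814·x^5 + 2187·x^6 + 13122·x^7)·Dx + (-4 - 14·x - 114·x^2 + 36·x^3 - 459·x^4 + 1539·x^5 + 2430·x^6 + 729·x^7 + 2187·x^8)·Dx^2  (order 2).
h: a_k = -2, 32, 138, 304, 314, 2328, 10450, 16256, 2358, 107320, …
ICs: h(0) = -2, h′(0) = 32.

f: a_k = 4, 4, 16, 28, 76, 160, 388, 868, 2032, 4636, …
g: a_k = 0, -6, 0, 18, 0, -486/5, 0, 4374/7, 0, -4374, …
h₀=f+g: left-lcm gives L₀, ord ≤ 3.
Differentiate: ansatz ord ≤ ord L₀ ⇒ L.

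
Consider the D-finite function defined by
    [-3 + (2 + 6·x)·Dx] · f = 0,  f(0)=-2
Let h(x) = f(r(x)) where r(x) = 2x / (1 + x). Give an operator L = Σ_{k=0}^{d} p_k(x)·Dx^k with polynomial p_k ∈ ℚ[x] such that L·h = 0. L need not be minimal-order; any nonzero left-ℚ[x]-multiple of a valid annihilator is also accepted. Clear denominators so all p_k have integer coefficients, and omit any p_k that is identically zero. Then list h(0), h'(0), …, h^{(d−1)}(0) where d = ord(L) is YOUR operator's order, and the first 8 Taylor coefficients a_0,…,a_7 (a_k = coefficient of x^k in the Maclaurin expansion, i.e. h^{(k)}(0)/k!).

L = -3 + (1 + 8·x + 7·x^2)·Dx  (order 1).
h: a_k = -2, -6, 15, -51, 861/4, -4137/4, 42987/8, -234975/8, …
ICs: h(0) = -2.

f: a_k = -2, -3, 9/4, -27/8, 405/64, -1701/128, 15309/512, -72171/1024, …
f∘r: x↦r, Dx↦Dx/r' in L_f ⇒ L₀.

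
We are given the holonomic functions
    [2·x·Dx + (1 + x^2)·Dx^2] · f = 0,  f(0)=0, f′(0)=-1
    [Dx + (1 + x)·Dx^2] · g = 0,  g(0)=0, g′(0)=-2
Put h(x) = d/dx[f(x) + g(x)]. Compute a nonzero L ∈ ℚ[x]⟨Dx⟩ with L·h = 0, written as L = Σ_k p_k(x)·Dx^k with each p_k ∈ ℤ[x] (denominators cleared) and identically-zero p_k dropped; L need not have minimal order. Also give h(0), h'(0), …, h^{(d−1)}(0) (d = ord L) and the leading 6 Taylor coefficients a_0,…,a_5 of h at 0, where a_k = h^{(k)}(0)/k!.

L = (-2 - 6·x + 6·x^2 + 2·x^3) + (-4 - 4·x + 12·x^3 + 4·x^4)·Dx + (-1 + x + 2·x^2 + 2·x^3 + 3·x^4 + x^5)·Dx^2  (order 2).
h: a_k = -3, 2, -1, 2, -3, 2, …
ICs: h(0) = -3, h′(0) = 2.

f: a_k = 0, -1, 0, 1/3, 0, -1/5, …
g: a_k = 0, -2, 1, -2/3, 1/2, -2/5, …
L₀ := lclm(L_f,L_g); ord L₀ ≤ 2+2.
Differentiate: ansatz ord ≤ ord L₀ ⇒ L.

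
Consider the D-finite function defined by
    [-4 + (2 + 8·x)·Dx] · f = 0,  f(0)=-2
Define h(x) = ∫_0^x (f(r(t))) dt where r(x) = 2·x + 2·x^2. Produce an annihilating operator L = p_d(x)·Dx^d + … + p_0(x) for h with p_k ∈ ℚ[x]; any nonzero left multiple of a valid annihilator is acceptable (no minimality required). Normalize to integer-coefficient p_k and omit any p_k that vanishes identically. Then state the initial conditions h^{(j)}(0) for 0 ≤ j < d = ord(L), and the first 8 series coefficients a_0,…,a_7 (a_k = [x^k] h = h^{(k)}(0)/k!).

f: a_k = -2, -4, 4, -8, 20, -56, 168, -528, …
h₀=f(r): pull back L_f along r ⇒ L₀.
Integrate: L := L₀·Dx.
L = (-4 - 8·x)·Dx + (1 + 8·x + 8·x^2)·Dx^2  (order 2).
h: a_k = 0, -2, -4, 8/3, -8, 144/5, -352/3, 3648/7, …
ICs: h(0) = 0, h′(0) = -2.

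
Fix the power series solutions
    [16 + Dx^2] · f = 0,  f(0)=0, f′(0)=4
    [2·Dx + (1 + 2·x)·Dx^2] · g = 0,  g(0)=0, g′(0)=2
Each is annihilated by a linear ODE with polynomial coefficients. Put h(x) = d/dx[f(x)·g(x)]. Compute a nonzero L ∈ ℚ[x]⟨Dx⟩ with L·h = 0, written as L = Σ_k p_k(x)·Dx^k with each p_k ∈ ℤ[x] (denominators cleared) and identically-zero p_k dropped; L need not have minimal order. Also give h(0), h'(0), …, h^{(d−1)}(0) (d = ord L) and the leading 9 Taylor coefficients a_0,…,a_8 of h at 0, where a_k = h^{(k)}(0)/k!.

f: a_k = 0, 4, 0, -32/3, 0, 128/15, 0, -1024/315, 0, …
g: a_k = 0, 2, -2, 8/3, -4, 32/5, -32/3, 128/7, -32, …
f·g: L₀ = L_f ⊗_s L_g, ord ≤ 2·2.
Differentiate: ansatz ord ≤ ord L₀ ⇒ L.
L = (-896 + 28672·x + 282624·x^2 + 1032192·x^3 + 1826816·x^4 + 1572864·x^5 + 524288·x^6) + (576 + 12416·x + 66560·x^2 + 153600·x^3 + 163840·x^4 + 65536·x^5)·Dx + (280 + 6592·x + 44480·x^2 + 141312·x^3 + 234496·x^4 + 196608·x^5 + 65536·x^6)·Dx^2 + (36 + 776·x + 4160·x^2 + 9600·x^3 + 10240·x^4 + 4096·x^5)·Dx^3 + (21 + 300·x + 1676·x^2 + 4800·x^3 + 7520·x^4 + 6144·x^5 + 2048·x^6)·Dx^4  (order 4).
h: a_k = 0, 16, -24, -128/3, 80/3, 256/3, -1792/15, 53248/315, -13184/35, …
ICs: h(0) = 0, h′(0) = 16, h′′(0) = -48, h′′′(0) = -256.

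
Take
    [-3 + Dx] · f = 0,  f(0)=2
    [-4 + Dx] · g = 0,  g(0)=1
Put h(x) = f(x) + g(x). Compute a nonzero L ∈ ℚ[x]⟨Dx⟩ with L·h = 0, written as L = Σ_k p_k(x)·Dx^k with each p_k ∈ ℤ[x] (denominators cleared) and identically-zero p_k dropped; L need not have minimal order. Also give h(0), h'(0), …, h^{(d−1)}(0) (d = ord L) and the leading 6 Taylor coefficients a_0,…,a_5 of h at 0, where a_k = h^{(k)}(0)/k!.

L = 12 - 7·Dx + Dx^2  (order 2).
h: a_k = 3, 10, 17, 59/3, 209/12, 151/12, …
ICs: h(0) = 3, h′(0) = 10.

f: a_k = 2, 6, 9, 9, 27/4, 81/20, …
g: a_k = 1, 4, 8, 32/3, 32/3, 128/15, …
Weyl lclm of L_f,L_g ⇒ L₀ (ord ≤ 2).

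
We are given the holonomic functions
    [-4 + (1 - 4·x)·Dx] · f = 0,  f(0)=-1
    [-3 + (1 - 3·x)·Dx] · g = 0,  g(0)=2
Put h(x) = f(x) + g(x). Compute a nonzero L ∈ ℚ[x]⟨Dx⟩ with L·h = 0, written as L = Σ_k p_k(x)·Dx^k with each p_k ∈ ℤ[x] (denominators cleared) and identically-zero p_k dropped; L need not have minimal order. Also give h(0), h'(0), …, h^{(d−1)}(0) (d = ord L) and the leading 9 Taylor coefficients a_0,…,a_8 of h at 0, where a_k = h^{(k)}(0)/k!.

L = -24 + (14 - 48·x)·Dx + (-1 + 7·x - 12·x^2)·Dx^2  (order 2).
h: a_k = 1, 2, 2, -10, -94, -538, -2638, -12010, -52414, …
ICs: h(0) = 1, h′(0) = 2.

f: a_k = -1, -4, -16, -64, -256, -1024, -4096, -16384, -65536, …
g: a_k = 2, 6, 18, 54, 162, 486, 1458, 4374, 13122, …
Weyl lclm of L_f,L_g ⇒ L₀ (ord ≤ 2).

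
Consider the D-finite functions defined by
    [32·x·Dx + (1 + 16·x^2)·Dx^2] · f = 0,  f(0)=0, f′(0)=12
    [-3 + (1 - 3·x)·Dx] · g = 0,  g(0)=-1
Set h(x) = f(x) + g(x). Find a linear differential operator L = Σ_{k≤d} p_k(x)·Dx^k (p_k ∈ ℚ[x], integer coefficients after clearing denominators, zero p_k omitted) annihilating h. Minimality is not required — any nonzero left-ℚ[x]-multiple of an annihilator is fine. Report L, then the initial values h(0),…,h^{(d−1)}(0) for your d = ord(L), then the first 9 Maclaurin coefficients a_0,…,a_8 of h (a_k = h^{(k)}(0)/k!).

L = (96 - 1152·x - 4608·x^2)·Dx + (-43 + 96·x - 240·x^2 - 4608·x^3)·Dx^2 + (3 + 7·x + 112·x^3 - 768·x^4)·Dx^3  (order 3).
h: a_k = -1, 9, -9, -91, -81, 1857/5, -729, -64461/7, -6561, …
ICs: h(0) = -1, h′(0) = 9, h′′(0) = -18.

f: a_k = 0, 12, 0, -64, 0, 3072/5, 0, -49152/7, 0, …
g: a_k = -1, -3, -9, -27, -81, -243, -729, -2187, -6561, …
Weyl lclm of L_f,L_g ⇒ L₀ (ord ≤ 3).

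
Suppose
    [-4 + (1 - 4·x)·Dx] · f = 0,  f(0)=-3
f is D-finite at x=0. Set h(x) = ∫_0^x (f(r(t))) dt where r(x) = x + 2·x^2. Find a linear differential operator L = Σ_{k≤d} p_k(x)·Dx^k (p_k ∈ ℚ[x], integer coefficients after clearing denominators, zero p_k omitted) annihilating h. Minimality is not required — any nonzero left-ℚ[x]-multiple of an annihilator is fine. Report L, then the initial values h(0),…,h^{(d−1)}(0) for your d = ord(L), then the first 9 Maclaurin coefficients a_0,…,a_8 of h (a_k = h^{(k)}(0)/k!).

L = (4 + 16·x)·Dx + (-1 + 4·x + 8·x^2)·Dx^2  (order 2).
h: a_k = 0, -3, -6, -24, -96, -2112/5, -1920, -62976/7, -43008, …
ICs: h(0) = 0, h′(0) = -3.

f: a_k = -3, -12, -48, -192, -768, -3072, -12288, -49152, -196608, …
f∘r: x↦r, Dx↦Dx/r' in L_f ⇒ L₀.
h=∫₀ˣh₀: take L = L₀·Dx.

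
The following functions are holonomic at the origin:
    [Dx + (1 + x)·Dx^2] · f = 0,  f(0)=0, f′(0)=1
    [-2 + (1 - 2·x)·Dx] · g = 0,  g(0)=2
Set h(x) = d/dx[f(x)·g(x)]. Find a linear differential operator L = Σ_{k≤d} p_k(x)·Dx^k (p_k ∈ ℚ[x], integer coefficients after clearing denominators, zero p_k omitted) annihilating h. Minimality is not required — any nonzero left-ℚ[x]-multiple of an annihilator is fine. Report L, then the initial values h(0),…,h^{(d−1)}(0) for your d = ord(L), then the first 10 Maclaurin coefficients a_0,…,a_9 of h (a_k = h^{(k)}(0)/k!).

f: a_k = 0, 1, -1/2, 1/3, -1/4, 1/5, -1/6, 1/7, -1/8, 1/9, …
g: a_k = 2, 4, 8, 16, 32, 64, 128, 256, 512, 1024, …
h₀=f·g: eliminate ⇒ L₀, order ≤ 2·1.
h₀' ⇒ L via d/dx closure of L₀.
L = 8 + (4 + 10·x)·Dx + (-1 + x + 2·x^2)·Dx^2  (order 2).
h: a_k = 2, 6, 20, 154/3, 391/3, 1554/5, 3636/5, 58106/35, 261617/70, 523108/63, …
ICs: h(0) = 2, h′(0) = 6.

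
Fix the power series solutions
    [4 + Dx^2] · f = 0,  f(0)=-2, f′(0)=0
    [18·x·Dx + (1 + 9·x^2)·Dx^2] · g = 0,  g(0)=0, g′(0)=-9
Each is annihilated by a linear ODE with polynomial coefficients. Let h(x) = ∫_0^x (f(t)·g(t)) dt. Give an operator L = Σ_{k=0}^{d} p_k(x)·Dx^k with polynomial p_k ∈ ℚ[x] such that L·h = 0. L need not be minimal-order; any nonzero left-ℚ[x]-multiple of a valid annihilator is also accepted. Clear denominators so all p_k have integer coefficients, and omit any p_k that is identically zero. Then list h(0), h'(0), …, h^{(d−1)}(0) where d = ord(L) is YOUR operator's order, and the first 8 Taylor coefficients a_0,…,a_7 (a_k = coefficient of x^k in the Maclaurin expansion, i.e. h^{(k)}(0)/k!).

f: a_k = -2, 0, 4, 0, -4/3, 0, 8/45, 0, …
g: a_k = 0, -9, 0, 27, 0, -729/5, 0, 6561/7, …
Sym-product of L_f,L_g gives L₀ (≤ ord 4).
∫: right-multiply L₀ by Dx.
L = (2080 + 50256·x^2 + 89424·x^4 + 186624·x^6 + 419904·x^8)·Dx + (3168·x + 38880·x^3 + 139968·x^5 + 419904·x^7)·Dx^2 + (572 + 13788·x^2 + 33048·x^4 + 93312·x^6 + 209952·x^8)·Dx^3 + (792·x + 9720·x^3 + 34992·x^5 + 104976·x^7)·Dx^4 + (13 + 306·x^2 + 2673·x^4 + 11664·x^6 + 26244·x^8)·Dx^5  (order 5).
h: a_k = 0, 0, 9, 0, -45/2, 0, 343/5, 0, …
ICs: h(0) = 0, h′(0) = 0, h′′(0) = 18, h′′′(0) = 0, h′′′′(0) = -540.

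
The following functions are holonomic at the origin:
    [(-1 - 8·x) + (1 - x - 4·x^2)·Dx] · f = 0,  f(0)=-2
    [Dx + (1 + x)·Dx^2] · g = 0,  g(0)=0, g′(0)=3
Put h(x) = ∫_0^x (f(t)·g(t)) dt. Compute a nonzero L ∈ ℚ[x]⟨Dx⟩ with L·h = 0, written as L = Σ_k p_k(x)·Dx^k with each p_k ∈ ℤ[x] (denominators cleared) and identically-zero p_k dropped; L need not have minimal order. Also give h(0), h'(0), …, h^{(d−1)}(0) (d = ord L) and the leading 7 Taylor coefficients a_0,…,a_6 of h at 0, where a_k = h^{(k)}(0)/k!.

f: a_k = -2, -2, -10, -18, -58, -130, -362, …
g: a_k = 0, 3, -3/2, 1, -3/4, 3/5, -1/2, …
Product ⇒ symmetric product L₀, ord ≤ 2.
h=∫₀ˣh₀: take L = L₀·Dx.
L = (9 + 16·x)·Dx + (1 + 19·x + 20·x^2)·Dx^2 + (-1 + 5·x^2 + 4·x^3)·Dx^3  (order 3).
h: a_k = 0, 0, -3, -1, -29/4, -79/10, -1567/60, …
ICs: h(0) = 0, h′(0) = 0, h′′(0) = -6.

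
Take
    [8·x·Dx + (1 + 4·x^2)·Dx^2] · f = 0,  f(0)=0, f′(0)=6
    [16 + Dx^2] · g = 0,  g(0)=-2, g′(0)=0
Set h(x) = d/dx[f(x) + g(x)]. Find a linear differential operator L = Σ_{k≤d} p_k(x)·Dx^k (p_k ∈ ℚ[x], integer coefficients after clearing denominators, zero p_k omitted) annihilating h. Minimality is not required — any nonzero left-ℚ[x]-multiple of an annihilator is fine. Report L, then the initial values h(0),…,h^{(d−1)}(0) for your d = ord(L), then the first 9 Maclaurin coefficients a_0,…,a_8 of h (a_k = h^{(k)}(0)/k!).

f: a_k = 0, 6, 0, -8, 0, 96/5, 0, -384/7, 0, …
g: a_k = -2, 0, 16, 0, -64/3, 0, 512/45, 0, -1024/315, …
h₀=f+g: left-lcm gives L₀, ord ≤ 4.
Differentiate: ansatz ord ≤ ord L₀ ⇒ L.
L = (-512·x + 5120·x^3 + 4096·x^5) + (16 + 512·x^2 + 2304·x^4 + 2048·x^6)·Dx + (-32·x + 320·x^3 + 256·x^5)·Dx^2 + (1 + 32·x^2 + 144·x^4 + 128·x^6)·Dx^3  (order 3).
h: a_k = 6, 32, -24, -256/3, 96, 1024/15, -384, -8192/315, 1536, …
ICs: h(0) = 6, h′(0) = 32, h′′(0) = -48.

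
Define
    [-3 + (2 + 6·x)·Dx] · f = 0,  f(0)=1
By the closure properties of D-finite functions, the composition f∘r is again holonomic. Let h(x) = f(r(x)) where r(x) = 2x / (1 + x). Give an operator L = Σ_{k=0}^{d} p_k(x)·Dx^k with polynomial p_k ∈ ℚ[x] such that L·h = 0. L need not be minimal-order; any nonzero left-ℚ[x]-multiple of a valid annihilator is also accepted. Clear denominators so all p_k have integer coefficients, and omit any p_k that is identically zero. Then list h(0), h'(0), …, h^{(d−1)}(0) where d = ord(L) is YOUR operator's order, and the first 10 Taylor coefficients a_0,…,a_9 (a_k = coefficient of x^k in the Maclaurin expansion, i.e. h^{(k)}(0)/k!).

f: a_k = 1, 3/2, -9/8, 27/16, -405/128, 1701/256, -15309/1024, 72171/2048, -2814669/32768, 14073345/65536, …
L₀ from L_f via x↦r, Dx↦r'^{-1}Dx.
L = -3 + (1 + 8·x + 7·x^2)·Dx  (order 1).
h: a_k = 1, 3, -15/2, 51/2, -861/8, 4137/8, -42987/16, 234975/16, -10648221/128, 61936809/128, …
ICs: h(0) = 1.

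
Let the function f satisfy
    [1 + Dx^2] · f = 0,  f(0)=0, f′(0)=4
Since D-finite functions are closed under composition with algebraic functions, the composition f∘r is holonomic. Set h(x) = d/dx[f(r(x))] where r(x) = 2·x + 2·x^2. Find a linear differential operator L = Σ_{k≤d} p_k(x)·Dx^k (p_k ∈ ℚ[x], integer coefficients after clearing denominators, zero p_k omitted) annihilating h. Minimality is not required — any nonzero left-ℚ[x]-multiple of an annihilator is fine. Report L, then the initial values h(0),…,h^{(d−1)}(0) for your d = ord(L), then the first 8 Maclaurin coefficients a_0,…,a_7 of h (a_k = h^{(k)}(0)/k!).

L = (16 + 32·x + 96·x^2 + 128·x^3 + 64·x^4) + (-6 - 12·x)·Dx + (1 + 4·x + 4·x^2)·Dx^2  (order 2).
h: a_k = 8, 16, -16, -64, -224/3, 0, 3328/45, 3584/45, …
ICs: h(0) = 8, h′(0) = 16.

f: a_k = 0, 4, 0, -2/3, 0, 1/30, 0, -1/1260, …
Substitute x→r, Dx→(1/r')Dx; clear ⇒ L₀.
h=h₀': d/dx-closure on L₀ ⇒ L.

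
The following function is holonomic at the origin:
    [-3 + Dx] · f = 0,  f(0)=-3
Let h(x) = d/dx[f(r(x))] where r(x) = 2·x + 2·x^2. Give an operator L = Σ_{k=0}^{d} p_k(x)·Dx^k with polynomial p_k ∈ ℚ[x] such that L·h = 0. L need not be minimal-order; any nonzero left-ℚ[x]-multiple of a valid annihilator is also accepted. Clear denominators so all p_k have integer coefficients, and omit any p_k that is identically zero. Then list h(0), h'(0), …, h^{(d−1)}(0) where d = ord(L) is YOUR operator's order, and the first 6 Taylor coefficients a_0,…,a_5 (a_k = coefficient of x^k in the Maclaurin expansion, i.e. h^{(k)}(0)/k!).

f: a_k = -3, -9, -27/2, -27/2, -81/8, -243/40, …
Change of var in L_f (x↦r) gives L₀.
Derive L from L₀ (diff closure).
L = (8 + 24·x + 24·x^2) + (-1 - 2·x)·Dx  (order 1).
h: a_k = -18, -144, -648, -2160, -5832, -67392/5, …
ICs: h(0) = -18.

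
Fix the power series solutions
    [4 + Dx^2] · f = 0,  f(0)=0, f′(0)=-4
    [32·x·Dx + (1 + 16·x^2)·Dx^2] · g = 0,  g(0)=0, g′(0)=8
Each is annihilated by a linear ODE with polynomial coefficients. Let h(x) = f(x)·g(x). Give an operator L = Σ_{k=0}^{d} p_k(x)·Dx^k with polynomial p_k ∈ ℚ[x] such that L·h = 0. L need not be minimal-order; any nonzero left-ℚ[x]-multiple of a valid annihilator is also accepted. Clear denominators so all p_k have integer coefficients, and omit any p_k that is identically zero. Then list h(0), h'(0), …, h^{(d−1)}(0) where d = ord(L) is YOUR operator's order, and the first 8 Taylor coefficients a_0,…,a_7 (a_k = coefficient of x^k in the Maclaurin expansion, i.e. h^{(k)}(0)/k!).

f: a_k = 0, -4, 0, 8/3, 0, -8/15, 0, 16/315, …
g: a_k = 0, 8, 0, -128/3, 0, 2048/5, 0, -32768/7, …
Product ⇒ symmetric product L₀, ord ≤ 4.
L = (1360 + 60416·x^2 + 106496·x^4 + 262144·x^6 + 1048576·x^8) + (2304·x + 45056·x^3 + 196608·x^5 + 1048576·x^7)·Dx + (360 + 15872·x^2 + 36864·x^4 + 131072·x^6 + 524288·x^8)·Dx^2 + (576·x + 11264·x^3 + 49152·x^5 + 262144·x^7)·Dx^3 + (5 + 192·x^2 + 2560·x^4 + 16384·x^6 + 65536·x^8)·Dx^4  (order 4).
h: a_k = 0, 0, -32, 0, 192, 0, -15808/9, 0, …
ICs: h(0) = 0, h′(0) = 0, h′′(0) = -64, h′′′(0) = 0.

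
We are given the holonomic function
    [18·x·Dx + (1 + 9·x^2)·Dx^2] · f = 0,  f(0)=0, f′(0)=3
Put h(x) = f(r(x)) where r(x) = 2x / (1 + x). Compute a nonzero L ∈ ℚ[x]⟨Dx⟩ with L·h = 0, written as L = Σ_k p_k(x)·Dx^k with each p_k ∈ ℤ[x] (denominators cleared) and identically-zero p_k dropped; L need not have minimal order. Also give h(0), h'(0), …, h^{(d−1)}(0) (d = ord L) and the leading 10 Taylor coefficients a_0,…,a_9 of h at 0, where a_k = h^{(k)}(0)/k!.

f: a_k = 0, 3, 0, -9, 0, 243/5, 0, -2187/7, 0, 2187, …
f∘r: x↦r, Dx↦Dx/r' in L_f ⇒ L₀.
L = (2 + 74·x)·Dx + (1 + 2·x + 37·x^2)·Dx^2  (order 2).
h: a_k = 0, 6, -6, -66, 210, 5646/5, -7062, -124158/7, 227010, 106854, …
ICs: h(0) = 0, h′(0) = 6.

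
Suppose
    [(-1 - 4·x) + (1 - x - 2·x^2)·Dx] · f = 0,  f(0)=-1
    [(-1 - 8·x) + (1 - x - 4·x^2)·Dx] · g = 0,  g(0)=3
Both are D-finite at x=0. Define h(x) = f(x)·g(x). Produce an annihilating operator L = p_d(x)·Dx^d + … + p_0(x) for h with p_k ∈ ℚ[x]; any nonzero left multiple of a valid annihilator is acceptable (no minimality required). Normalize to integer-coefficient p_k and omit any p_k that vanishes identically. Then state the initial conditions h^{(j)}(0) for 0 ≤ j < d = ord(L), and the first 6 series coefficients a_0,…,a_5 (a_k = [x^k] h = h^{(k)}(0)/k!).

L = (-2 - 10·x + 18·x^2 + 32·x^3) + (1 - 2·x - 5·x^2 + 6·x^3 + 8·x^4)·Dx  (order 1).
h: a_k = -3, -6, -27, -66, -207, -534, …
ICs: h(0) = -3.

f: a_k = -1, -1, -3, -5, -11, -21, …
g: a_k = 3, 3, 15, 27, 87, 195, …
Product ⇒ symmetric product L₀, ord ≤ 1.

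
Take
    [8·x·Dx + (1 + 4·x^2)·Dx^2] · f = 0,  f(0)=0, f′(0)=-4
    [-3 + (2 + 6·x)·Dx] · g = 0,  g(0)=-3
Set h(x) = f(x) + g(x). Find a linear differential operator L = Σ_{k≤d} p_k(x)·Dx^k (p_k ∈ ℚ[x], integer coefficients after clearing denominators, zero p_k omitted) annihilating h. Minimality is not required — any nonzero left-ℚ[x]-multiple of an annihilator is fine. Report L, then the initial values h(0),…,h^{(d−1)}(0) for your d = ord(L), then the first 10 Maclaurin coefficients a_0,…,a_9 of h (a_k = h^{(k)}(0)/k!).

L = (-48 - 360·x + 576·x^2 + 864·x^3)·Dx + (-59 - 192·x - 120·x^2 + 2304·x^3 + 3024·x^4)·Dx^2 + (-6 + 14·x + 144·x^2 + 272·x^3 + 672·x^4 + 864·x^5)·Dx^3  (order 3).
h: a_k = -3, -17/2, 27/8, 13/48, 1215/128, -41899/1280, 45927/1024, -991303/14336, 8444007/32768, -447089179/589824, …
ICs: h(0) = -3, h′(0) = -17/2, h′′(0) = 27/4.

f: a_k = 0, -4, 0, 16/3, 0, -64/5, 0, 256/7, 0, -1024/9, …
g: a_k = -3, -9/2, 27/8, -81/16, 1215/128, -5103/256, 45927/1024, -216513/2048, 8444007/32768, -42220035/65536, …
L₀ := lclm(L_f,L_g); ord L₀ ≤ 2+1.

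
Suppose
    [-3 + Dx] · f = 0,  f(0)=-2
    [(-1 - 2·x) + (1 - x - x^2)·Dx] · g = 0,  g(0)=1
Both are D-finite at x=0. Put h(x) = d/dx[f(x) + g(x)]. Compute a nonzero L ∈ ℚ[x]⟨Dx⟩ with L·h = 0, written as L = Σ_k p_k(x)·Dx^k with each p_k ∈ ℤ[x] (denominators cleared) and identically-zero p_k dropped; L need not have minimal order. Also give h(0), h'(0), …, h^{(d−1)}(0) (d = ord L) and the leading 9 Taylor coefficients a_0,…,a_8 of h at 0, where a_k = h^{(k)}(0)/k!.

f: a_k = -2, -6, -9, -9, -27/4, -81/20, -81/40, -243/280, -729/2240, …
g: a_k = 1, 1, 2, 3, 5, 8, 13, 21, 34, …
Sum ⇒ L₀ = lclm(L_f,L_g) in ℚ(x)⟨Dx⟩.
Derive L from L₀ (diff closure).
L = (18 + 126·x + 144·x^2 + 180·x^3 + 54·x^4) + (-9 - 48·x - 81·x^2 - 24·x^3 + 45·x^4 + 18·x^5)·Dx + (1 + 2·x + 11·x^2 - 12·x^3 - 21·x^4 - 6·x^5)·Dx^2  (order 2).
h: a_k = -5, -14, -18, -7, 79/4, 1317/20, 5637/40, 75431/280, 1106613/2240, …
ICs: h(0) = -5, h′(0) = -14.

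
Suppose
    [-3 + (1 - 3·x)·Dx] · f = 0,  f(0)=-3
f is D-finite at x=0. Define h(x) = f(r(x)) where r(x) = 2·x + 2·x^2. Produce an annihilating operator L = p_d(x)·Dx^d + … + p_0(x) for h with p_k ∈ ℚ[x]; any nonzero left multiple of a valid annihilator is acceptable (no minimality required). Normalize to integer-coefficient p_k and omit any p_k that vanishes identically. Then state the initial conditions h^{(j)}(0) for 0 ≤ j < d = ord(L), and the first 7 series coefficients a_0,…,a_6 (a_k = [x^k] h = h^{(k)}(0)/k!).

L = (6 + 12·x) + (-1 + 6·x + 6·x^2)·Dx  (order 1).
h: a_k = -3, -18, -126, -864, -5940, -40824, -280584, …
ICs: h(0) = -3.

f: a_k = -3, -9, -27, -81, -243, -729, -2187, …
Substitute x→r, Dx→(1/r')Dx; clear ⇒ L₀.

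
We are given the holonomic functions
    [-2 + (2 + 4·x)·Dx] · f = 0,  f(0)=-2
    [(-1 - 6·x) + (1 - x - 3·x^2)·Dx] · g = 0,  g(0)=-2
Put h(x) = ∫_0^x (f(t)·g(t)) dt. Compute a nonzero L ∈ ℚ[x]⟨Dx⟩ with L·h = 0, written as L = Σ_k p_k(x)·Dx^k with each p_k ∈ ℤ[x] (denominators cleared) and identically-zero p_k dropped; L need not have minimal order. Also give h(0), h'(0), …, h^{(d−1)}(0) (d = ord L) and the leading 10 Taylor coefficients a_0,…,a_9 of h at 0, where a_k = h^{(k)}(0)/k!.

L = (2 + 7·x + 9·x^2)·Dx + (-1 - x + 5·x^2 + 6·x^3)·Dx^2  (order 2).
h: a_k = 0, 4, 4, 6, 11, 191/10, 77/2, 2049/28, 2427/16, 9731/32, …
ICs: h(0) = 0, h′(0) = 4.

f: a_k = -2, -2, 1, -1, 5/4, -7/4, 21/8, -33/8, 429/64, -715/64, …
g: a_k = -2, -2, -8, -14, -38, -80, -194, -434, -1016, -2318, …
Sym-product of L_f,L_g gives L₀ (≤ ord 1).
∫: right-multiply L₀ by Dx.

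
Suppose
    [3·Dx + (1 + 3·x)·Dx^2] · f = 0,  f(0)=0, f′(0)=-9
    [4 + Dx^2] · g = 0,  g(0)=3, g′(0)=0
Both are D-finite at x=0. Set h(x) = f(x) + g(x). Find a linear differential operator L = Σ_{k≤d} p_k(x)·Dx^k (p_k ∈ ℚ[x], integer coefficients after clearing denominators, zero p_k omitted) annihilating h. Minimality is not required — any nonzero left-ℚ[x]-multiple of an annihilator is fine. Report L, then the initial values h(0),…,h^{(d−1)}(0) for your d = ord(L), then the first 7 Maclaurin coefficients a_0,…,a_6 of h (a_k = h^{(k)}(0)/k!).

L = (348 + 144·x + 216·x^2)·Dx + (44 + 180·x + 216·x^2 + 216·x^3)·Dx^2 + (87 + 36·x + 54·x^2)·Dx^3 + (11 + 45·x + 54·x^2 + 54·x^3)·Dx^4  (order 4).
h: a_k = 3, -9, 15/2, -27, 251/4, -729/5, 10927/30, …
ICs: h(0) = 3, h′(0) = -9, h′′(0) = 15, h′′′(0) = -162.

f: a_k = 0, -9, 27/2, -27, 243/4, -729/5, 729/2, …
g: a_k = 3, 0, -6, 0, 2, 0, -4/15, …
Weyl lclm of L_f,L_g ⇒ L₀ (ord ≤ 4).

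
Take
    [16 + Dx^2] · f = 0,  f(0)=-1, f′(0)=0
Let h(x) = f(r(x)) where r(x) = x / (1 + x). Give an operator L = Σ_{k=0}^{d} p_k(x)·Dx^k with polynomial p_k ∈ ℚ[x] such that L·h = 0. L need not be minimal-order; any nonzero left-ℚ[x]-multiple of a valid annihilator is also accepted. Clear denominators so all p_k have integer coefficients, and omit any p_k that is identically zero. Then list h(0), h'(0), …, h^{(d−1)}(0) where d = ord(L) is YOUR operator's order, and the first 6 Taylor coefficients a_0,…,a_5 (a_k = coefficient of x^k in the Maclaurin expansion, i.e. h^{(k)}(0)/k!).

f: a_k = -1, 0, 8, 0, -32/3, 0, …
L₀ from L_f via x↦r, Dx↦r'^{-1}Dx.
L = 16 + (2 + 6·x + 6·x^2 + 2·x^3)·Dx + (1 + 4·x + 6·x^2 + 4·x^3 + x^4)·Dx^2  (order 2).
h: a_k = -1, 0, 8, -16, 40/3, 32/3, …
ICs: h(0) = -1, h′(0) = 0.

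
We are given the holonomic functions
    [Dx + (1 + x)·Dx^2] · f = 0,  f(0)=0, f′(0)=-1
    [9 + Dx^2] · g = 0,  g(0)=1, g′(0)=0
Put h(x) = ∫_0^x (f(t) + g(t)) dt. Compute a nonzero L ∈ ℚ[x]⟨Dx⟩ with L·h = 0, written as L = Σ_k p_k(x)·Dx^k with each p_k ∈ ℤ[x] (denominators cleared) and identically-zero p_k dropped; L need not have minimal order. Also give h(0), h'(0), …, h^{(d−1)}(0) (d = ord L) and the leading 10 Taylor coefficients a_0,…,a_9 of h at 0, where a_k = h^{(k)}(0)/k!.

L = (135 + 162·x + 81·x^2)·Dx^2 + (99 + 261·x + 243·x^2 + 81·x^3)·Dx^3 + (15 + 18·x + 9·x^2)·Dx^4 + (11 + 29·x + 27·x^2 + 9·x^3)·Dx^5  (order 5).
h: a_k = 0, 1, -1/2, -4/3, -1/12, 29/40, -1/30, -29/240, -1/56, 1289/40320, …
ICs: h(0) = 0, h′(0) = 1, h′′(0) = -1, h′′′(0) = -8, h′′′′(0) = -2.

f: a_k = 0, -1, 1/2, -1/3, 1/4, -1/5, 1/6, -1/7, 1/8, -1/9, …
g: a_k = 1, 0, -9/2, 0, 27/8, 0, -81/80, 0, 729/4480, 0, …
Sum ⇒ L₀ = lclm(L_f,L_g) in ℚ(x)⟨Dx⟩.
Integrate: L := L₀·Dx.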